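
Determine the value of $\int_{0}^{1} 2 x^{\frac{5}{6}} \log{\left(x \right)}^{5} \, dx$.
$- \frac{11197440}{1771561}$

Start from the elementary integral
$$J(a) = \int_{0}^{1} 2 x^{a} \, dx = \frac{2}{a + 1}.$$

Differentiating under the integral sign brings down a factor of $\ln x$:
$$\frac{dJ}{da} = \int_{0}^{1} 2 x^{a} \log{\left(x \right)} \, dx = - \frac{2}{\left(a + 1\right)^{2}}.$$

Repeating $5$ times in total — each differentiation brings down another $\ln x$ — gives
$$\frac{d^{5}J}{da^{5}} = \int_{0}^{1} 2 x^{a} \log{\left(x \right)}^{5} \, dx = - \frac{240}{\left(a + 1\right)^{6}},$$
and the integrand here is exactly the target integrand, so $I = - \frac{240}{\left(a + 1\right)^{6}}$.

Setting $a = \frac{5}{6}$:
$$I = - \frac{11197440}{1771561}.$$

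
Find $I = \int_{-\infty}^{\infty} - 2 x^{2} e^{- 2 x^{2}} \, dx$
$- \frac{\sqrt{2} \sqrt{\pi}}{4}$

Begin with the known integral
$$J(a) = \int_{-\infty}^{\infty} - 2 e^{- a x^{2}} \, dx = - \frac{2 \sqrt{\pi}}{\sqrt{a}}.$$

Differentiating under the integral sign brings down a factor of $(-x^2)$:
$$\frac{dJ}{da} = \int_{-\infty}^{\infty} 2 x^{2} e^{- a x^{2}} \, dx = \frac{\sqrt{\pi}}{a^{\frac{3}{2}}}.$$

The integral on the left is $-I$, so $I = - \frac{\sqrt{\pi}}{a^{\frac{3}{2}}}$.

Setting $a = 2$:
$$I = - \frac{\sqrt{2} \sqrt{\pi}}{4}.$$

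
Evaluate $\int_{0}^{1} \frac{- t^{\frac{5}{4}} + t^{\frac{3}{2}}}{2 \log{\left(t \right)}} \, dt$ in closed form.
$\log{\left(\frac{\sqrt{10}}{3} \right)}$

Replace the exponent $\frac{5}{4}$ by a parameter $a$: let $I(a) = \int_{0}^{1} \frac{t^{\frac{3}{2}} - t^{a}}{2 \log{\left(t \right)}} \, dt$.

Since $\dfrac{\partial}{\partial a}\,t^{a} = t^{a} \ln t$, the $\ln t$ in the denominator cancels and
$$\frac{dI}{da} = \int_{0}^{1} - \frac{1}{2} t^{a} \, dt = - \frac{1}{2} \left[\frac{t^{a+1}}{a+1}\right]_0^1 = - \frac{1}{2 a + 2}.$$

Integrating with respect to $a$ gives $I(a) = - \frac{\log{\left(a + 1 \right)}}{2} - \frac{\log{\left(2 \right)}}{2} + \frac{\log{\left(5 \right)}}{2} + C$.

At $a = \frac{3}{2}$ the integrand is identically $0$, so $I(\frac{3}{2}) = 0$. The closed form gives $0$, hence $C = 0$.

Setting $a = \frac{5}{4}$:
$$I = \log{\left(\frac{\sqrt{10}}{3} \right)}.$$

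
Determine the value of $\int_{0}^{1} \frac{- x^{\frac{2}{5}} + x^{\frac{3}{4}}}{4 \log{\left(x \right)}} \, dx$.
$- \frac{\log{\left(2 \right)}}{2} + \frac{\log{\left(5 \right)}}{4}$

Replace the exponent $\frac{2}{5}$ by a parameter $a$: let $I(a) = \int_{0}^{1} \frac{x^{\frac{3}{4}} - x^{a}}{4 \log{\left(x \right)}} \, dx$.

Since $\dfrac{\partial}{\partial a}\,x^{a} = x^{a} \ln x$, the $\ln x$ in the denominator cancels and
$$\frac{dI}{da} = \int_{0}^{1} - \frac{1}{4} x^{a} \, dx = - \frac{1}{4} \left[\frac{x^{a+1}}{a+1}\right]_0^1 = - \frac{1}{4 a + 4}.$$

Integrating with respect to $a$ gives $I(a) = - \frac{\log{\left(a + 1 \right)}}{4} - \frac{\log{\left(2 \right)}}{2} + \frac{\log{\left(7 \right)}}{4} + C$.

At $a = \frac{3}{4}$ the integrand is identically $0$, so $I(\frac{3}{4}) = 0$. The closed form gives $0$, hence $C = 0$.

Setting $a = \frac{2}{5}$:
$$I = - \frac{\log{\left(2 \right)}}{2} + \frac{\log{\left(5 \right)}}{4}.$$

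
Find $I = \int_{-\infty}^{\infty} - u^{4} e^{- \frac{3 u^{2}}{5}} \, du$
$- \frac{25 \sqrt{15} \sqrt{\pi}}{36}$

Consider the simpler parametrised integral
$$J(a) = \int_{-\infty}^{\infty} - e^{- a u^{2}} \, du = - \frac{\sqrt{\pi}}{\sqrt{a}}.$$

Differentiating under the integral sign brings down a factor of $(-u^2)$:
$$\frac{dJ}{da} = \int_{-\infty}^{\infty} u^{2} e^{- a u^{2}} \, du = \frac{\sqrt{\pi}}{2 a^{\frac{3}{2}}}.$$

Repeating twice in total — each differentiation brings down another $(-u^2)$ — gives
$$\frac{d^{2}J}{da^{2}} = \int_{-\infty}^{\infty} - u^{4} e^{- a u^{2}} \, du = - \frac{3 \sqrt{\pi}}{4 a^{\frac{5}{2}}},$$
and the integrand here is exactly the target integrand, so $I = - \frac{3 \sqrt{\pi}}{4 a^{\frac{5}{2}}}$.

Setting $a = \frac{3}{5}$:
$$I = - \frac{25 \sqrt{15} \sqrt{\pi}}{36}.$$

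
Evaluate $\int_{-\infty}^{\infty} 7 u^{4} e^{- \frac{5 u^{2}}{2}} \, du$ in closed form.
$\frac{21 \sqrt{10} \sqrt{\pi}}{125}$

Begin with the known integral
$$J(a) = \int_{-\infty}^{\infty} 7 e^{- a u^{2}} \, du = \frac{7 \sqrt{\pi}}{\sqrt{a}}.$$

Differentiating under the integral sign brings down a factor of $(-u^2)$:
$$\frac{dJ}{da} = \int_{-\infty}^{\infty} - 7 u^{2} e^{- a u^{2}} \, du = - \frac{7 \sqrt{\pi}}{2 a^{\frac{3}{2}}}.$$

Repeating twice in total — each differentiation brings down another $(-u^2)$ — gives
$$\frac{d^{2}J}{da^{2}} = \int_{-\infty}^{\infty} 7 u^{4} e^{- a u^{2}} \, du = \frac{21 \sqrt{\pi}}{4 a^{\frac{5}{2}}},$$
and the integrand here is exactly the target integrand, so $I = \frac{21 \sqrt{\pi}}{4 a^{\frac{5}{2}}}$.

Setting $a = \frac{5}{2}$:
$$I = \frac{21 \sqrt{10} \sqrt{\pi}}{125}.$$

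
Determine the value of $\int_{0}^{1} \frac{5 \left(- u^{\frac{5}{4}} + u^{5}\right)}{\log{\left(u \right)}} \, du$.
$\log{\left(\frac{32768}{243} \right)}$

Consider the one-parameter family: let $I(a) = \int_{0}^{1} \frac{5 \left(u^{5} - u^{a}\right)}{\log{\left(u \right)}} \, du$.

Since $\dfrac{\partial}{\partial a}\,u^{a} = u^{a} \ln u$, the $\ln u$ in the denominator cancels and
$$\frac{dI}{da} = \int_{0}^{1} -5 u^{a} \, du = -5 \left[\frac{u^{a+1}}{a+1}\right]_0^1 = - \frac{5}{a + 1}.$$

Integrating with respect to $a$ gives $I(a) = \log{\left(\frac{7776}{\left(a + 1\right)^{5}} \right)} + C$.

At $a = 5$ the integrand is identically $0$, so $I(5) = 0$. The closed form gives $0$, hence $C = 0$.

Setting $a = \frac{5}{4}$:
$$I = \log{\left(\frac{32768}{243} \right)}.$$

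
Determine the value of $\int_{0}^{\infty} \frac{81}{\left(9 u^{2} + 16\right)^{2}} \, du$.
$\frac{27 \pi}{256}$

Begin with the known result
$$J(a) = \int_{0}^{\infty} \frac{1}{a^{2} + u^{2}} \, du = \frac{\pi}{2 a}.$$

Differentiating under the integral sign with respect to $a$,
$$\frac{dJ}{da} = \int_{0}^{\infty} - \frac{2 a}{\left(a^{2} + u^{2}\right)^{2}} \, du = - \frac{\pi}{2 a^{2}},$$
so $\int_{0}^{\infty} \frac{1}{\left(a^{2} + u^{2}\right)^{2}} \, du = \frac{\pi}{4 a^{3}}$.

Setting $a = \frac{4}{3}$:
$$I = \frac{27 \pi}{256}.$$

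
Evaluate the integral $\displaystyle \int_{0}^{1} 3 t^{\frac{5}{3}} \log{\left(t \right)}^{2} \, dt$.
$\frac{81}{256}$

Begin with the known integral
$$J(a) = \int_{0}^{1} 3 t^{a} \, dt = \frac{3}{a + 1}.$$

Differentiating under the integral sign brings down a factor of $\ln t$:
$$\frac{dJ}{da} = \int_{0}^{1} 3 t^{a} \log{\left(t \right)} \, dt = - \frac{3}{\left(a + 1\right)^{2}}.$$

Repeating twice in total — each differentiation brings down another $\ln t$ — gives
$$\frac{d^{2}J}{da^{2}} = \int_{0}^{1} 3 t^{a} \log{\left(t \right)}^{2} \, dt = \frac{6}{\left(a + 1\right)^{3}},$$
and the integrand here is exactly the target integrand, so $I = \frac{6}{\left(a + 1\right)^{3}}$.

Setting $a = \frac{5}{3}$:
$$I = \frac{81}{256}.$$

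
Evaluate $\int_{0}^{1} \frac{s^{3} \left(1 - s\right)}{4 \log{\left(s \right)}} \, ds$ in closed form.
$- \frac{\log{\left(5 \right)}}{4} + \frac{\log{\left(2 \right)}}{2}$

Consider the one-parameter family: let $I(a) = \int_{0}^{1} \frac{- s^{4} + s^{a}}{4 \log{\left(s \right)}} \, ds$.

Since $\dfrac{\partial}{\partial a}\,s^{a} = s^{a} \ln s$, the $\ln s$ in the denominator cancels and
$$\frac{dI}{da} = \int_{0}^{1} \frac{1}{4} s^{a} \, ds = \frac{1}{4} \left[\frac{s^{a+1}}{a+1}\right]_0^1 = \frac{1}{4 \left(a + 1\right)}.$$

Integrating with respect to $a$ gives $I(a) = \frac{\log{\left(a + 1 \right)}}{4} - \frac{\log{\left(5 \right)}}{4} + C$.

At $a = 4$ the integrand is identically $0$, so $I(4) = 0$. The closed form gives $0$, hence $C = 0$.

Setting $a = 3$:
$$I = - \frac{\log{\left(5 \right)}}{4} + \frac{\log{\left(2 \right)}}{2}.$$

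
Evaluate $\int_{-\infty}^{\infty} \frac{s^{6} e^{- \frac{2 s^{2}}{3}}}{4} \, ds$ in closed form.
$\frac{405 \sqrt{6} \sqrt{\pi}}{512}$

Begin with the known integral
$$J(a) = \int_{-\infty}^{\infty} \frac{e^{- a s^{2}}}{4} \, ds = \frac{\sqrt{\pi}}{4 \sqrt{a}}.$$

Differentiating under the integral sign brings down a factor of $(-s^2)$:
$$\frac{dJ}{da} = \int_{-\infty}^{\infty} - \frac{s^{2} e^{- a s^{2}}}{4} \, ds = - \frac{\sqrt{\pi}}{8 a^{\frac{3}{2}}}.$$

Repeating $3$ times in total — each differentiation brings down another $(-s^2)$ — gives
$$\frac{d^{3}J}{da^{3}} = \int_{-\infty}^{\infty} - \frac{s^{6} e^{- a s^{2}}}{4} \, ds = - \frac{15 \sqrt{\pi}}{32 a^{\frac{7}{2}}},$$
and the integrand here is $(-1)^{3}$ times the target integrand, so $I = (-1)^{3}\,\frac{d^{3}J}{da^{3}} = \frac{15 \sqrt{\pi}}{32 a^{\frac{7}{2}}}$.

Setting $a = \frac{2}{3}$:
$$I = \frac{405 \sqrt{6} \sqrt{\pi}}{512}.$$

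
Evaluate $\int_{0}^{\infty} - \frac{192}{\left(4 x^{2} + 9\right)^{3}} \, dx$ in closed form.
$- \frac{2 \pi}{27}$

Begin with the known result
$$J(a) = \int_{0}^{\infty} - \frac{3}{a^{2} + x^{2}} \, dx = - \frac{3 \pi}{2 a}.$$

Differentiating under the integral sign with respect to $a$,
$$\frac{dJ}{da} = \int_{0}^{\infty} \frac{6 a}{\left(a^{2} + x^{2}\right)^{2}} \, dx = \frac{3 \pi}{2 a^{2}},$$
so $\int_{0}^{\infty} - \frac{3}{\left(a^{2} + x^{2}\right)^{2}} \, dx = - \frac{3 \pi}{4 a^{3}}$.

Repeating — each differentiation of $1/(x^2+a^2)^j$ produces $-2ja/(x^2+a^2)^{j+1}$ — and dividing through by $-2ja$ at each step yields, after $2$ differentiations in total,
$$\int_{0}^{\infty} - \frac{3}{\left(a^{2} + x^{2}\right)^{3}} \, dx = - \frac{9 \pi}{16 a^{5}}.$$

Setting $a = \frac{3}{2}$:
$$I = - \frac{2 \pi}{27}.$$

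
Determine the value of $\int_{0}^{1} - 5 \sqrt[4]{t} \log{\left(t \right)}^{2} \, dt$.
$- \frac{128}{25}$

Start from the elementary integral
$$J(a) = \int_{0}^{1} - 5 t^{a} \, dt = - \frac{5}{a + 1}.$$

Differentiating under the integral sign brings down a factor of $\ln t$:
$$\frac{dJ}{da} = \int_{0}^{1} - 5 t^{a} \log{\left(t \right)} \, dt = \frac{5}{\left(a + 1\right)^{2}}.$$

Repeating twice in total — each differentiation brings down another $\ln t$ — gives
$$\frac{d^{2}J}{da^{2}} = \int_{0}^{1} - 5 t^{a} \log{\left(t \right)}^{2} \, dt = - \frac{10}{\left(a + 1\right)^{3}},$$
and the integrand here is exactly the target integrand, so $I = - \frac{10}{\left(a + 1\right)^{3}}$.

Setting $a = \frac{1}{4}$:
$$I = - \frac{128}{25}.$$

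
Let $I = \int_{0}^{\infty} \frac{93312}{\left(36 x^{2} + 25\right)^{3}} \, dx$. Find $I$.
$\frac{2916 \pi}{3125}$

Start from the standard arctangent integral
$$J(a) = \int_{0}^{\infty} \frac{2}{a^{2} + x^{2}} \, dx = \frac{\pi}{a}.$$

Differentiating under the integral sign with respect to $a$,
$$\frac{dJ}{da} = \int_{0}^{\infty} - \frac{4 a}{\left(a^{2} + x^{2}\right)^{2}} \, dx = - \frac{\pi}{a^{2}},$$
so $\int_{0}^{\infty} \frac{2}{\left(a^{2} + x^{2}\right)^{2}} \, dx = \frac{\pi}{2 a^{3}}$.

Repeating — each differentiation of $1/(x^2+a^2)^j$ produces $-2ja/(x^2+a^2)^{j+1}$ — and dividing through by $-2ja$ at each step yields, after $2$ differentiations in total,
$$\int_{0}^{\infty} \frac{2}{\left(a^{2} + x^{2}\right)^{3}} \, dx = \frac{3 \pi}{8 a^{5}}.$$

Setting $a = \frac{5}{6}$:
$$I = \frac{2916 \pi}{3125}.$$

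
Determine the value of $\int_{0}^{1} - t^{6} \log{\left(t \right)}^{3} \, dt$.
$\frac{6}{2401}$

Begin with the known integral
$$J(a) = \int_{0}^{1} - t^{a} \, dt = - \frac{1}{a + 1}.$$

Differentiating under the integral sign brings down a factor of $\ln t$:
$$\frac{dJ}{da} = \int_{0}^{1} - t^{a} \log{\left(t \right)} \, dt = \frac{1}{\left(a + 1\right)^{2}}.$$

Repeating $3$ times in total — each differentiation brings down another $\ln t$ — gives
$$\frac{d^{3}J}{da^{3}} = \int_{0}^{1} - t^{a} \log{\left(t \right)}^{3} \, dt = \frac{6}{\left(a + 1\right)^{4}},$$
and the integrand here is exactly the target integrand, so $I = \frac{6}{\left(a + 1\right)^{4}}$.

Setting $a = 6$:
$$I = \frac{6}{2401}.$$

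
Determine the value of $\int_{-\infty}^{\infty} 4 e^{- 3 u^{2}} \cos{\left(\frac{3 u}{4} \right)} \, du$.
$\frac{4 \sqrt{3} \sqrt{\pi}}{3 e^{\frac{3}{64}}}$

Let $b$ denote the cosine frequency and define $I(b) = \int_{-\infty}^{\infty} 4 e^{- 3 u^{2}} \cos{\left(b u \right)} \, du$.

Differentiating under the integral sign,
$$I'(b) = \int_{-\infty}^{\infty} - 4 u e^{- 3 u^{2}} \sin{\left(b u \right)} \, du.$$

Integrate $\int_{-\infty}^{\infty} u \sin(b u)\, e^{- 3 u^{2}}\, du$ by parts with $w = \sin(b u)$ and $dv = u\, e^{- 3 u^{2}}\, du$, giving $v = - \frac{e^{- 3 u^{2}}}{6}$. The boundary term vanishes and
$$\int_{-\infty}^{\infty} u \sin(b u)\, e^{- 3 u^{2}}\, du = \frac{b}{6} \int_{-\infty}^{\infty} \cos(b u)\, e^{- 3 u^{2}}\, du,$$
so $I'(b) = - \frac{b}{6}\, I(b)$.

This is a separable first-order ODE; solving with the initial condition $I(0) = \int_{-\infty}^{\infty} 4 e^{- 3 u^{2}}\,du = \frac{4 \sqrt{3} \sqrt{\pi}}{3}$ gives
$$I(b) = \frac{4 \sqrt{3} \sqrt{\pi} e^{- \frac{b^{2}}{12}}}{3}.$$

Setting $b = \frac{3}{4}$:
$$I = \frac{4 \sqrt{3} \sqrt{\pi}}{3 e^{\frac{3}{64}}}.$$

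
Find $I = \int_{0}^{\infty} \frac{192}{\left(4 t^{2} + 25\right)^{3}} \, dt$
$\frac{18 \pi}{3125}$

Recall the elementary integral
$$J(a) = \int_{0}^{\infty} \frac{3}{a^{2} + t^{2}} \, dt = \frac{3 \pi}{2 a}.$$

Differentiating under the integral sign with respect to $a$,
$$\frac{dJ}{da} = \int_{0}^{\infty} - \frac{6 a}{\left(a^{2} + t^{2}\right)^{2}} \, dt = - \frac{3 \pi}{2 a^{2}},$$
so $\int_{0}^{\infty} \frac{3}{\left(a^{2} + t^{2}\right)^{2}} \, dt = \frac{3 \pi}{4 a^{3}}$.

Repeating — each differentiation of $1/(t^2+a^2)^j$ produces $-2ja/(t^2+a^2)^{j+1}$ — and dividing through by $-2ja$ at each step yields, after $2$ differentiations in total,
$$\int_{0}^{\infty} \frac{3}{\left(a^{2} + t^{2}\right)^{3}} \, dt = \frac{9 \pi}{16 a^{5}}.$$

Setting $a = \frac{5}{2}$:
$$I = \frac{18 \pi}{3125}.$$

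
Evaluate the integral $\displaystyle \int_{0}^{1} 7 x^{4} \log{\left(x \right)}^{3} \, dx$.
$- \frac{42}{625}$

Consider the simpler parametrised integral
$$J(a) = \int_{0}^{1} 7 x^{a} \, dx = \frac{7}{a + 1}.$$

Differentiating under the integral sign brings down a factor of $\ln x$:
$$\frac{dJ}{da} = \int_{0}^{1} 7 x^{a} \log{\left(x \right)} \, dx = - \frac{7}{\left(a + 1\right)^{2}}.$$

Repeating $3$ times in total — each differentiation brings down another $\ln x$ — gives
$$\frac{d^{3}J}{da^{3}} = \int_{0}^{1} 7 x^{a} \log{\left(x \right)}^{3} \, dx = - \frac{42}{\left(a + 1\right)^{4}},$$
and the integrand here is exactly the target integrand, so $I = - \frac{42}{\left(a + 1\right)^{4}}$.

Setting $a = 4$:
$$I = - \frac{42}{625}.$$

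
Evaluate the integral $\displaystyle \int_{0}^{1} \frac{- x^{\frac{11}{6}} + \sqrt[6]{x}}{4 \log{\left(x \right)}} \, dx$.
$- \frac{\log{\left(17 \right)}}{4} + \frac{\log{\left(7 \right)}}{4}$

Replace the exponent $\frac{1}{6}$ by a parameter $a$: let $I(a) = \int_{0}^{1} \frac{- x^{\frac{11}{6}} + x^{a}}{4 \log{\left(x \right)}} \, dx$.

Since $\dfrac{\partial}{\partial a}\,x^{a} = x^{a} \ln x$, the $\ln x$ in the denominator cancels and
$$\frac{dI}{da} = \int_{0}^{1} \frac{1}{4} x^{a} \, dx = \frac{1}{4} \left[\frac{x^{a+1}}{a+1}\right]_0^1 = \frac{1}{4 \left(a + 1\right)}.$$

Integrating with respect to $a$ gives $I(a) = \frac{\log{\left(a + 1 \right)}}{4} - \frac{\log{\left(17 \right)}}{4} + \frac{\log{\left(6 \right)}}{4} + C$.

At $a = \frac{11}{6}$ the integrand is identically $0$, so $I(\frac{11}{6}) = 0$. The closed form gives $0$, hence $C = 0$.

Setting $a = \frac{1}{6}$:
$$I = - \frac{\log{\left(17 \right)}}{4} + \frac{\log{\left(7 \right)}}{4}.$$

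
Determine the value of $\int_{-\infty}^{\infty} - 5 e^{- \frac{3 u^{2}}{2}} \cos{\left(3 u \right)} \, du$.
$- \frac{5 \sqrt{6} \sqrt{\pi}}{3 e^{\frac{3}{2}}}$

Define $I(b) = \int_{-\infty}^{\infty} - 5 e^{- \frac{3 u^{2}}{2}} \cos{\left(b u \right)} \, du$.

Differentiating under the integral sign,
$$I'(b) = \int_{-\infty}^{\infty} 5 u e^{- \frac{3 u^{2}}{2}} \sin{\left(b u \right)} \, du.$$

Integrate $\int_{-\infty}^{\infty} u \sin(b u)\, e^{- \frac{3 u^{2}}{2}}\, du$ by parts with $w = \sin(b u)$ and $dv = u\, e^{- \frac{3 u^{2}}{2}}\, du$, giving $v = - \frac{e^{- \frac{3 u^{2}}{2}}}{3}$. The boundary term vanishes and
$$\int_{-\infty}^{\infty} u \sin(b u)\, e^{- \frac{3 u^{2}}{2}}\, du = \frac{b}{3} \int_{-\infty}^{\infty} \cos(b u)\, e^{- \frac{3 u^{2}}{2}}\, du,$$
so $I'(b) = - \frac{b}{3}\, I(b)$.

This is a separable first-order ODE; solving with the initial condition $I(0) = \int_{-\infty}^{\infty} - 5 e^{- \frac{3 u^{2}}{2}}\,du = - \frac{5 \sqrt{6} \sqrt{\pi}}{3}$ gives
$$I(b) = - \frac{5 \sqrt{6} \sqrt{\pi} e^{- \frac{b^{2}}{6}}}{3}.$$

Setting $b = 3$:
$$I = - \frac{5 \sqrt{6} \sqrt{\pi}}{3 e^{\frac{3}{2}}}.$$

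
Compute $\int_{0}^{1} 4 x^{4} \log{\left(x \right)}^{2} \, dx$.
$\frac{8}{125}$

Consider the simpler parametrised integral
$$J(a) = \int_{0}^{1} 4 x^{a} \, dx = \frac{4}{a + 1}.$$

Differentiating under the integral sign brings down a factor of $\ln x$:
$$\frac{dJ}{da} = \int_{0}^{1} 4 x^{a} \log{\left(x \right)} \, dx = - \frac{4}{\left(a + 1\right)^{2}}.$$

Repeating twice in total — each differentiation brings down another $\ln x$ — gives
$$\frac{d^{2}J}{da^{2}} = \int_{0}^{1} 4 x^{a} \log{\left(x \right)}^{2} \, dx = \frac{8}{\left(a + 1\right)^{3}},$$
and the integrand here is exactly the target integrand, so $I = \frac{8}{\left(a + 1\right)^{3}}$.

Setting $a = 4$:
$$I = \frac{8}{125}.$$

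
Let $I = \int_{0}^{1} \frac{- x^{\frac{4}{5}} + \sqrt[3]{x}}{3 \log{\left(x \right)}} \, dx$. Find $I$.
$\log{\left(\frac{2^{\frac{2}{3}} \sqrt[3]{5}}{3} \right)}$

Replace the exponent $\frac{4}{5}$ by a parameter $a$: let $I(a) = \int_{0}^{1} \frac{\sqrt[3]{x} - x^{a}}{3 \log{\left(x \right)}} \, dx$.

Since $\dfrac{\partial}{\partial a}\,x^{a} = x^{a} \ln x$, the $\ln x$ in the denominator cancels and
$$\frac{dI}{da} = \int_{0}^{1} - \frac{1}{3} x^{a} \, dx = - \frac{1}{3} \left[\frac{x^{a+1}}{a+1}\right]_0^1 = - \frac{1}{3 a + 3}.$$

Integrating with respect to $a$ gives $I(a) = - \frac{\log{\left(a + 1 \right)}}{3} - \frac{\log{\left(6 \right)}}{3} + \log{\left(2 \right)} + C$.

At $a = \frac{1}{3}$ the integrand is identically $0$, so $I(\frac{1}{3}) = 0$. The closed form gives $0$, hence $C = 0$.

Setting $a = \frac{4}{5}$:
$$I = \log{\left(\frac{2^{\frac{2}{3}} \sqrt[3]{5}}{3} \right)}.$$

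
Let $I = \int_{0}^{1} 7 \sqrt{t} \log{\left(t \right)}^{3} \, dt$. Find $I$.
$- \frac{224}{27}$

Begin with the known integral
$$J(a) = \int_{0}^{1} 7 t^{a} \, dt = \frac{7}{a + 1}.$$

Differentiating under the integral sign brings down a factor of $\ln t$:
$$\frac{dJ}{da} = \int_{0}^{1} 7 t^{a} \log{\left(t \right)} \, dt = - \frac{7}{\left(a + 1\right)^{2}}.$$

Repeating $3$ times in total — each differentiation brings down another $\ln t$ — gives
$$\frac{d^{3}J}{da^{3}} = \int_{0}^{1} 7 t^{a} \log{\left(t \right)}^{3} \, dt = - \frac{42}{\left(a + 1\right)^{4}},$$
and the integrand here is exactly the target integrand, so $I = - \frac{42}{\left(a + 1\right)^{4}}$.

Setting $a = \frac{1}{2}$:
$$I = - \frac{224}{27}.$$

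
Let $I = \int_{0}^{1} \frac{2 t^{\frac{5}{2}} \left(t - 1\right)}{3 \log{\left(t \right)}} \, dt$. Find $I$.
$- \log{\left(\frac{21^{\frac{2}{3}}}{9} \right)}$

Consider the one-parameter family: let $I(a) = \int_{0}^{1} \frac{2 \left(t^{\frac{7}{2}} - t^{a}\right)}{3 \log{\left(t \right)}} \, dt$.

Since $\dfrac{\partial}{\partial a}\,t^{a} = t^{a} \ln t$, the $\ln t$ in the denominator cancels and
$$\frac{dI}{da} = \int_{0}^{1} - \frac{2}{3} t^{a} \, dt = - \frac{2}{3} \left[\frac{t^{a+1}}{a+1}\right]_0^1 = - \frac{2}{3 a + 3}.$$

Integrating with respect to $a$ gives $I(a) = - \log{\left(\frac{6^{\frac{2}{3}} \left(a + 1\right)^{\frac{2}{3}}}{9} \right)} + C$.

At $a = \frac{7}{2}$ the integrand is identically $0$, so $I(\frac{7}{2}) = 0$. The closed form gives $0$, hence $C = 0$.

Setting $a = \frac{5}{2}$:
$$I = - \log{\left(\frac{21^{\frac{2}{3}}}{9} \right)}.$$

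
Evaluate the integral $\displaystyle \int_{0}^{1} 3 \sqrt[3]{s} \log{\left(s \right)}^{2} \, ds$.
$\frac{81}{32}$

Start from the elementary integral
$$J(a) = \int_{0}^{1} 3 s^{a} \, ds = \frac{3}{a + 1}.$$

Differentiating under the integral sign brings down a factor of $\ln s$:
$$\frac{dJ}{da} = \int_{0}^{1} 3 s^{a} \log{\left(s \right)} \, ds = - \frac{3}{\left(a + 1\right)^{2}}.$$

Repeating twice in total — each differentiation brings down another $\ln s$ — gives
$$\frac{d^{2}J}{da^{2}} = \int_{0}^{1} 3 s^{a} \log{\left(s \right)}^{2} \, ds = \frac{6}{\left(a + 1\right)^{3}},$$
and the integrand here is exactly the target integrand, so $I = \frac{6}{\left(a + 1\right)^{3}}$.

Setting $a = \frac{1}{3}$:
$$I = \frac{81}{32}.$$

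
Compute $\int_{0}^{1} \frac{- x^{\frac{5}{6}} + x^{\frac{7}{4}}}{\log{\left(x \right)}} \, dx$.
$\log{\left(\frac{3}{2} \right)}$

Consider the one-parameter family: let $I(a) = \int_{0}^{1} \frac{- x^{\frac{5}{6}} + x^{a}}{\log{\left(x \right)}} \, dx$.

Since $\dfrac{\partial}{\partial a}\,x^{a} = x^{a} \ln x$, the $\ln x$ in the denominator cancels and
$$\frac{dI}{da} = \int_{0}^{1} x^{a} \, dx = \left[\frac{x^{a+1}}{a+1}\right]_0^1 = \frac{1}{a + 1}.$$

Integrating with respect to $a$ gives $I(a) = \log{\left(\frac{6 a}{11} + \frac{6}{11} \right)} + C$.

At $a = \frac{5}{6}$ the integrand is identically $0$, so $I(\frac{5}{6}) = 0$. The closed form gives $0$, hence $C = 0$.

Setting $a = \frac{7}{4}$:
$$I = \log{\left(\frac{3}{2} \right)}.$$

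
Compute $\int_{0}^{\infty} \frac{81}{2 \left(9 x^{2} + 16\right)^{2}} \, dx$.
$\frac{27 \pi}{512}$

Recall the elementary integral
$$J(a) = \int_{0}^{\infty} \frac{1}{2 \left(a^{2} + x^{2}\right)} \, dx = \frac{\pi}{4 a}.$$

Differentiating under the integral sign with respect to $a$,
$$\frac{dJ}{da} = \int_{0}^{\infty} - \frac{a}{\left(a^{2} + x^{2}\right)^{2}} \, dx = - \frac{\pi}{4 a^{2}},$$
so $\int_{0}^{\infty} \frac{1}{2 \left(a^{2} + x^{2}\right)^{2}} \, dx = \frac{\pi}{8 a^{3}}$.

Setting $a = \frac{4}{3}$:
$$I = \frac{27 \pi}{512}.$$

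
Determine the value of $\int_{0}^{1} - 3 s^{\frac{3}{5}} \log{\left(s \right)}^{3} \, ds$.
$\frac{5625}{2048}$

Begin with the known integral
$$J(a) = \int_{0}^{1} - 3 s^{a} \, ds = - \frac{3}{a + 1}.$$

Differentiating under the integral sign brings down a factor of $\ln s$:
$$\frac{dJ}{da} = \int_{0}^{1} - 3 s^{a} \log{\left(s \right)} \, ds = \frac{3}{\left(a + 1\right)^{2}}.$$

Repeating $3$ times in total — each differentiation brings down another $\ln s$ — gives
$$\frac{d^{3}J}{da^{3}} = \int_{0}^{1} - 3 s^{a} \log{\left(s \right)}^{3} \, ds = \frac{18}{\left(a + 1\right)^{4}},$$
and the integrand here is exactly the target integrand, so $I = \frac{18}{\left(a + 1\right)^{4}}$.

Setting $a = \frac{3}{5}$:
$$I = \frac{5625}{2048}.$$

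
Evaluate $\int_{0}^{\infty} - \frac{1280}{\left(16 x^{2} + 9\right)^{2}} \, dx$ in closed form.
$- \frac{80 \pi}{27}$

Recall the elementary integral
$$J(a) = \int_{0}^{\infty} - \frac{5}{a^{2} + x^{2}} \, dx = - \frac{5 \pi}{2 a}.$$

Differentiating under the integral sign with respect to $a$,
$$\frac{dJ}{da} = \int_{0}^{\infty} \frac{10 a}{\left(a^{2} + x^{2}\right)^{2}} \, dx = \frac{5 \pi}{2 a^{2}},$$
so $\int_{0}^{\infty} - \frac{5}{\left(a^{2} + x^{2}\right)^{2}} \, dx = - \frac{5 \pi}{4 a^{3}}$.

Setting $a = \frac{3}{4}$:
$$I = - \frac{80 \pi}{27}.$$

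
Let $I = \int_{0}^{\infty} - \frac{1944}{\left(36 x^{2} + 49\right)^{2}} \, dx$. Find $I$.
$- \frac{81 \pi}{343}$

Recall the elementary integral
$$J(a) = \int_{0}^{\infty} - \frac{3}{2 \left(a^{2} + x^{2}\right)} \, dx = - \frac{3 \pi}{4 a}.$$

Differentiating under the integral sign with respect to $a$,
$$\frac{dJ}{da} = \int_{0}^{\infty} \frac{3 a}{\left(a^{2} + x^{2}\right)^{2}} \, dx = \frac{3 \pi}{4 a^{2}},$$
so $\int_{0}^{\infty} - \frac{3}{2 \left(a^{2} + x^{2}\right)^{2}} \, dx = - \frac{3 \pi}{8 a^{3}}$.

Setting $a = \frac{7}{6}$:
$$I = - \frac{81 \pi}{343}.$$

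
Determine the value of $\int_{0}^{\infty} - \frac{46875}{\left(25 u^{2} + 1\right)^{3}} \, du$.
$- \frac{28125 \pi}{16}$

Start from the standard arctangent integral
$$J(a) = \int_{0}^{\infty} - \frac{3}{a^{2} + u^{2}} \, du = - \frac{3 \pi}{2 a}.$$

Differentiating under the integral sign with respect to $a$,
$$\frac{dJ}{da} = \int_{0}^{\infty} \frac{6 a}{\left(a^{2} + u^{2}\right)^{2}} \, du = \frac{3 \pi}{2 a^{2}},$$
so $\int_{0}^{\infty} - \frac{3}{\left(a^{2} + u^{2}\right)^{2}} \, du = - \frac{3 \pi}{4 a^{3}}$.

Repeating — each differentiation of $1/(u^2+a^2)^j$ produces $-2ja/(u^2+a^2)^{j+1}$ — and dividing through by $-2ja$ at each step yields, after $2$ differentiations in total,
$$\int_{0}^{\infty} - \frac{3}{\left(a^{2} + u^{2}\right)^{3}} \, du = - \frac{9 \pi}{16 a^{5}}.$$

Setting $a = \frac{1}{5}$:
$$I = - \frac{28125 \pi}{16}.$$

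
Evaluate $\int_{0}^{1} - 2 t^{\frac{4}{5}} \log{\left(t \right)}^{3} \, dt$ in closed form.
$\frac{2500}{2187}$

Start from the elementary integral
$$J(a) = \int_{0}^{1} - 2 t^{a} \, dt = - \frac{2}{a + 1}.$$

Differentiating under the integral sign brings down a factor of $\ln t$:
$$\frac{dJ}{da} = \int_{0}^{1} - 2 t^{a} \log{\left(t \right)} \, dt = \frac{2}{\left(a + 1\right)^{2}}.$$

Repeating $3$ times in total — each differentiation brings down another $\ln t$ — gives
$$\frac{d^{3}J}{da^{3}} = \int_{0}^{1} - 2 t^{a} \log{\left(t \right)}^{3} \, dt = \frac{12}{\left(a + 1\right)^{4}},$$
and the integrand here is exactly the target integrand, so $I = \frac{12}{\left(a + 1\right)^{4}}$.

Setting $a = \frac{4}{5}$:
$$I = \frac{2500}{2187}.$$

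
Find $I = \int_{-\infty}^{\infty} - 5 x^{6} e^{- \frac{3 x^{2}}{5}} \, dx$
$- \frac{3125 \sqrt{15} \sqrt{\pi}}{216}$

Begin with the known integral
$$J(a) = \int_{-\infty}^{\infty} - 5 e^{- a x^{2}} \, dx = - \frac{5 \sqrt{\pi}}{\sqrt{a}}.$$

Differentiating under the integral sign brings down a factor of $(-x^2)$:
$$\frac{dJ}{da} = \int_{-\infty}^{\infty} 5 x^{2} e^{- a x^{2}} \, dx = \frac{5 \sqrt{\pi}}{2 a^{\frac{3}{2}}}.$$

Repeating $3$ times in total — each differentiation brings down another $(-x^2)$ — gives
$$\frac{d^{3}J}{da^{3}} = \int_{-\infty}^{\infty} 5 x^{6} e^{- a x^{2}} \, dx = \frac{75 \sqrt{\pi}}{8 a^{\frac{7}{2}}},$$
and the integrand here is $(-1)^{3}$ times the target integrand, so $I = (-1)^{3}\,\frac{d^{3}J}{da^{3}} = - \frac{75 \sqrt{\pi}}{8 a^{\frac{7}{2}}}$.

Setting $a = \frac{3}{5}$:
$$I = - \frac{3125 \sqrt{15} \sqrt{\pi}}{216}.$$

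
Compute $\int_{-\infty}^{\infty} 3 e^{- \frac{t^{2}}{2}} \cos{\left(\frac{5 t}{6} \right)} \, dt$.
$\frac{3 \sqrt{2} \sqrt{\pi}}{e^{\frac{25}{72}}}$

Treat the cosine frequency as a parameter and define $I(b) = \int_{-\infty}^{\infty} 3 e^{- \frac{t^{2}}{2}} \cos{\left(b t \right)} \, dt$.

Differentiating under the integral sign,
$$I'(b) = \int_{-\infty}^{\infty} - 3 t e^{- \frac{t^{2}}{2}} \sin{\left(b t \right)} \, dt.$$

Integrate $\int_{-\infty}^{\infty} t \sin(b t)\, e^{- \frac{t^{2}}{2}}\, dt$ by parts with $u = \sin(b t)$ and $dv = t\, e^{- \frac{t^{2}}{2}}\, dt$, giving $v = - e^{- \frac{t^{2}}{2}}$. The boundary term vanishes and
$$\int_{-\infty}^{\infty} t \sin(b t)\, e^{- \frac{t^{2}}{2}}\, dt = b \int_{-\infty}^{\infty} \cos(b t)\, e^{- \frac{t^{2}}{2}}\, dt,$$
so $I'(b) = - b\, I(b)$.

This is a separable first-order ODE; solving with the initial condition $I(0) = \int_{-\infty}^{\infty} 3 e^{- \frac{t^{2}}{2}}\,dt = 3 \sqrt{2} \sqrt{\pi}$ gives
$$I(b) = 3 \sqrt{2} \sqrt{\pi} e^{- \frac{b^{2}}{2}}.$$

Setting $b = \frac{5}{6}$:
$$I = \frac{3 \sqrt{2} \sqrt{\pi}}{e^{\frac{25}{72}}}.$$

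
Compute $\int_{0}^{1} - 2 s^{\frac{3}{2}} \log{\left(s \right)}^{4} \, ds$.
$- \frac{1536}{3125}$

Consider the simpler parametrised integral
$$J(a) = \int_{0}^{1} - 2 s^{a} \, ds = - \frac{2}{a + 1}.$$

Differentiating under the integral sign brings down a factor of $\ln s$:
$$\frac{dJ}{da} = \int_{0}^{1} - 2 s^{a} \log{\left(s \right)} \, ds = \frac{2}{\left(a + 1\right)^{2}}.$$

Repeating $4$ times in total — each differentiation brings down another $\ln s$ — gives
$$\frac{d^{4}J}{da^{4}} = \int_{0}^{1} - 2 s^{a} \log{\left(s \right)}^{4} \, ds = - \frac{48}{\left(a + 1\right)^{5}},$$
and the integrand here is exactly the target integrand, so $I = - \frac{48}{\left(a + 1\right)^{5}}$.

Setting $a = \frac{3}{2}$:
$$I = - \frac{1536}{3125}.$$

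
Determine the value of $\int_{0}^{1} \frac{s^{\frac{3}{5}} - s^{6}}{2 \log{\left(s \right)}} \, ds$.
$\log{\left(\frac{2 \sqrt{70}}{35} \right)}$

Consider the one-parameter family: let $I(a) = \int_{0}^{1} \frac{- s^{6} + s^{a}}{2 \log{\left(s \right)}} \, ds$.

Since $\dfrac{\partial}{\partial a}\,s^{a} = s^{a} \ln s$, the $\ln s$ in the denominator cancels and
$$\frac{dI}{da} = \int_{0}^{1} \frac{1}{2} s^{a} \, ds = \frac{1}{2} \left[\frac{s^{a+1}}{a+1}\right]_0^1 = \frac{1}{2 \left(a + 1\right)}.$$

Integrating with respect to $a$ gives $I(a) = \frac{\log{\left(a + 1 \right)}}{2} - \frac{\log{\left(7 \right)}}{2} + C$.

At $a = 6$ the integrand is identically $0$, so $I(6) = 0$. The closed form gives $0$, hence $C = 0$.

Setting $a = \frac{3}{5}$:
$$I = \log{\left(\frac{2 \sqrt{70}}{35} \right)}.$$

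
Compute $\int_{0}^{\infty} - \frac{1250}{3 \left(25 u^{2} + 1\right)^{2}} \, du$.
$- \frac{125 \pi}{6}$

Recall the elementary integral
$$J(a) = \int_{0}^{\infty} - \frac{2}{3 \left(a^{2} + u^{2}\right)} \, du = - \frac{\pi}{3 a}.$$

Differentiating under the integral sign with respect to $a$,
$$\frac{dJ}{da} = \int_{0}^{\infty} \frac{4 a}{3 \left(a^{2} + u^{2}\right)^{2}} \, du = \frac{\pi}{3 a^{2}},$$
so $\int_{0}^{\infty} - \frac{2}{3 \left(a^{2} + u^{2}\right)^{2}} \, du = - \frac{\pi}{6 a^{3}}$.

Setting $a = \frac{1}{5}$:
$$I = - \frac{125 \pi}{6}.$$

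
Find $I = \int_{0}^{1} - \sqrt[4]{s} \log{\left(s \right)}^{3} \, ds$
$\frac{1536}{625}$

Begin with the known integral
$$J(a) = \int_{0}^{1} - s^{a} \, ds = - \frac{1}{a + 1}.$$

Differentiating under the integral sign brings down a factor of $\ln s$:
$$\frac{dJ}{da} = \int_{0}^{1} - s^{a} \log{\left(s \right)} \, ds = \frac{1}{\left(a + 1\right)^{2}}.$$

Repeating $3$ times in total — each differentiation brings down another $\ln s$ — gives
$$\frac{d^{3}J}{da^{3}} = \int_{0}^{1} - s^{a} \log{\left(s \right)}^{3} \, ds = \frac{6}{\left(a + 1\right)^{4}},$$
and the integrand here is exactly the target integrand, so $I = \frac{6}{\left(a + 1\right)^{4}}$.

Setting $a = \frac{1}{4}$:
$$I = \frac{1536}{625}.$$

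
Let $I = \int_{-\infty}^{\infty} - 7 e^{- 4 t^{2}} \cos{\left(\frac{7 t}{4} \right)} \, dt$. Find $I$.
$- \frac{7 \sqrt{\pi}}{2 e^{\frac{49}{256}}}$

Treat the cosine frequency as a parameter and define $I(b) = \int_{-\infty}^{\infty} - 7 e^{- 4 t^{2}} \cos{\left(b t \right)} \, dt$.

Differentiating under the integral sign,
$$I'(b) = \int_{-\infty}^{\infty} 7 t e^{- 4 t^{2}} \sin{\left(b t \right)} \, dt.$$

Integrate $\int_{-\infty}^{\infty} t \sin(b t)\, e^{- 4 t^{2}}\, dt$ by parts with $u = \sin(b t)$ and $dv = t\, e^{- 4 t^{2}}\, dt$, giving $v = - \frac{e^{- 4 t^{2}}}{8}$. The boundary term vanishes and
$$\int_{-\infty}^{\infty} t \sin(b t)\, e^{- 4 t^{2}}\, dt = \frac{b}{8} \int_{-\infty}^{\infty} \cos(b t)\, e^{- 4 t^{2}}\, dt,$$
so $I'(b) = - \frac{b}{8}\, I(b)$.

This is a separable first-order ODE; solving with the initial condition $I(0) = \int_{-\infty}^{\infty} - 7 e^{- 4 t^{2}}\,dt = - \frac{7 \sqrt{\pi}}{2}$ gives
$$I(b) = - \frac{7 \sqrt{\pi} e^{- \frac{b^{2}}{16}}}{2}.$$

Setting $b = \frac{7}{4}$:
$$I = - \frac{7 \sqrt{\pi}}{2 e^{\frac{49}{256}}}.$$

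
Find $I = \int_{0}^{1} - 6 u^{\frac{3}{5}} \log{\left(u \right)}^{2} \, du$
$- \frac{375}{128}$

Start from the elementary integral
$$J(a) = \int_{0}^{1} - 6 u^{a} \, du = - \frac{6}{a + 1}.$$

Differentiating under the integral sign brings down a factor of $\ln u$:
$$\frac{dJ}{da} = \int_{0}^{1} - 6 u^{a} \log{\left(u \right)} \, du = \frac{6}{\left(a + 1\right)^{2}}.$$

Repeating twice in total — each differentiation brings down another $\ln u$ — gives
$$\frac{d^{2}J}{da^{2}} = \int_{0}^{1} - 6 u^{a} \log{\left(u \right)}^{2} \, du = - \frac{12}{\left(a + 1\right)^{3}},$$
and the integrand here is exactly the target integrand, so $I = - \frac{12}{\left(a + 1\right)^{3}}$.

Setting $a = \frac{3}{5}$:
$$I = - \frac{375}{128}.$$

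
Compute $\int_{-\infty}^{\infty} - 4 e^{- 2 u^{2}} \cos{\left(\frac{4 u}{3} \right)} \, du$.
$- \frac{2 \sqrt{2} \sqrt{\pi}}{e^{\frac{2}{9}}}$

Let $b$ denote the cosine frequency and define $I(b) = \int_{-\infty}^{\infty} - 4 e^{- 2 u^{2}} \cos{\left(b u \right)} \, du$.

Differentiating under the integral sign,
$$I'(b) = \int_{-\infty}^{\infty} 4 u e^{- 2 u^{2}} \sin{\left(b u \right)} \, du.$$

Integrate $\int_{-\infty}^{\infty} u \sin(b u)\, e^{- 2 u^{2}}\, du$ by parts with $w = \sin(b u)$ and $dv = u\, e^{- 2 u^{2}}\, du$, giving $v = - \frac{e^{- 2 u^{2}}}{4}$. The boundary term vanishes and
$$\int_{-\infty}^{\infty} u \sin(b u)\, e^{- 2 u^{2}}\, du = \frac{b}{4} \int_{-\infty}^{\infty} \cos(b u)\, e^{- 2 u^{2}}\, du,$$
so $I'(b) = - \frac{b}{4}\, I(b)$.

This is a separable first-order ODE; solving with the initial condition $I(0) = \int_{-\infty}^{\infty} - 4 e^{- 2 u^{2}}\,du = - 2 \sqrt{2} \sqrt{\pi}$ gives
$$I(b) = - 2 \sqrt{2} \sqrt{\pi} e^{- \frac{b^{2}}{8}}.$$

Setting $b = \frac{4}{3}$:
$$I = - \frac{2 \sqrt{2} \sqrt{\pi}}{e^{\frac{2}{9}}}.$$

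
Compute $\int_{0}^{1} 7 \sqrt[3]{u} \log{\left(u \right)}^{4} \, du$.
$\frac{5103}{128}$

Start from the elementary integral
$$J(a) = \int_{0}^{1} 7 u^{a} \, du = \frac{7}{a + 1}.$$

Differentiating under the integral sign brings down a factor of $\ln u$:
$$\frac{dJ}{da} = \int_{0}^{1} 7 u^{a} \log{\left(u \right)} \, du = - \frac{7}{\left(a + 1\right)^{2}}.$$

Repeating $4$ times in total — each differentiation brings down another $\ln u$ — gives
$$\frac{d^{4}J}{da^{4}} = \int_{0}^{1} 7 u^{a} \log{\left(u \right)}^{4} \, du = \frac{168}{\left(a + 1\right)^{5}},$$
and the integrand here is exactly the target integrand, so $I = \frac{168}{\left(a + 1\right)^{5}}$.

Setting $a = \frac{1}{3}$:
$$I = \frac{5103}{128}.$$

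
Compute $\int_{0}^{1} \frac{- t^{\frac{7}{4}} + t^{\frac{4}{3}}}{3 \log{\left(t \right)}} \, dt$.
$- \frac{\log{\left(33 \right)}}{3} + \frac{\log{\left(28 \right)}}{3}$

Replace the exponent $\frac{7}{4}$ by a parameter $a$: let $I(a) = \int_{0}^{1} \frac{t^{\frac{4}{3}} - t^{a}}{3 \log{\left(t \right)}} \, dt$.

Since $\dfrac{\partial}{\partial a}\,t^{a} = t^{a} \ln t$, the $\ln t$ in the denominator cancels and
$$\frac{dI}{da} = \int_{0}^{1} - \frac{1}{3} t^{a} \, dt = - \frac{1}{3} \left[\frac{t^{a+1}}{a+1}\right]_0^1 = - \frac{1}{3 a + 3}.$$

Integrating with respect to $a$ gives $I(a) = - \frac{\log{\left(a + 1 \right)}}{3} - \frac{\log{\left(3 \right)}}{3} + \frac{\log{\left(7 \right)}}{3} + C$.

At $a = \frac{4}{3}$ the integrand is identically $0$, so $I(\frac{4}{3}) = 0$. The closed form gives $0$, hence $C = 0$.

Setting $a = \frac{7}{4}$:
$$I = - \frac{\log{\left(33 \right)}}{3} + \frac{\log{\left(28 \right)}}{3}.$$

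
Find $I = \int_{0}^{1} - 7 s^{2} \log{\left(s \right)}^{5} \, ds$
$\frac{280}{243}$

Consider the simpler parametrised integral
$$J(a) = \int_{0}^{1} - 7 s^{a} \, ds = - \frac{7}{a + 1}.$$

Differentiating under the integral sign brings down a factor of $\ln s$:
$$\frac{dJ}{da} = \int_{0}^{1} - 7 s^{a} \log{\left(s \right)} \, ds = \frac{7}{\left(a + 1\right)^{2}}.$$

Repeating $5$ times in total — each differentiation brings down another $\ln s$ — gives
$$\frac{d^{5}J}{da^{5}} = \int_{0}^{1} - 7 s^{a} \log{\left(s \right)}^{5} \, ds = \frac{840}{\left(a + 1\right)^{6}},$$
and the integrand here is exactly the target integrand, so $I = \frac{840}{\left(a + 1\right)^{6}}$.

Setting $a = 2$:
$$I = \frac{280}{243}.$$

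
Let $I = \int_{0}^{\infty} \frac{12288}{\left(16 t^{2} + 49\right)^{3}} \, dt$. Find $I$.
$\frac{576 \pi}{16807}$

Begin with the known result
$$J(a) = \int_{0}^{\infty} \frac{3}{a^{2} + t^{2}} \, dt = \frac{3 \pi}{2 a}.$$

Differentiating under the integral sign with respect to $a$,
$$\frac{dJ}{da} = \int_{0}^{\infty} - \frac{6 a}{\left(a^{2} + t^{2}\right)^{2}} \, dt = - \frac{3 \pi}{2 a^{2}},$$
so $\int_{0}^{\infty} \frac{3}{\left(a^{2} + t^{2}\right)^{2}} \, dt = \frac{3 \pi}{4 a^{3}}$.

Repeating — each differentiation of $1/(t^2+a^2)^j$ produces $-2ja/(t^2+a^2)^{j+1}$ — and dividing through by $-2ja$ at each step yields, after $2$ differentiations in total,
$$\int_{0}^{\infty} \frac{3}{\left(a^{2} + t^{2}\right)^{3}} \, dt = \frac{9 \pi}{16 a^{5}}.$$

Setting $a = \frac{7}{4}$:
$$I = \frac{576 \pi}{16807}.$$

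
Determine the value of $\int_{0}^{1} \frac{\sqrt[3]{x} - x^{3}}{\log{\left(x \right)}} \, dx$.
$- \log{\left(3 \right)}$

Introduce a parameter $a$ in the exponent: let $I(a) = \int_{0}^{1} \frac{- x^{3} + x^{a}}{\log{\left(x \right)}} \, dx$.

Since $\dfrac{\partial}{\partial a}\,x^{a} = x^{a} \ln x$, the $\ln x$ in the denominator cancels and
$$\frac{dI}{da} = \int_{0}^{1} x^{a} \, dx = \left[\frac{x^{a+1}}{a+1}\right]_0^1 = \frac{1}{a + 1}.$$

Integrating with respect to $a$ gives $I(a) = \log{\left(\frac{a}{4} + \frac{1}{4} \right)} + C$.

At $a = 3$ the integrand is identically $0$, so $I(3) = 0$. The closed form gives $0$, hence $C = 0$.

Setting $a = \frac{1}{3}$:
$$I = - \log{\left(3 \right)}.$$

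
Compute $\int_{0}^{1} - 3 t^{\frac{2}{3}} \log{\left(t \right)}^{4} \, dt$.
$- \frac{17496}{3125}$

Start from the elementary integral
$$J(a) = \int_{0}^{1} - 3 t^{a} \, dt = - \frac{3}{a + 1}.$$

Differentiating under the integral sign brings down a factor of $\ln t$:
$$\frac{dJ}{da} = \int_{0}^{1} - 3 t^{a} \log{\left(t \right)} \, dt = \frac{3}{\left(a + 1\right)^{2}}.$$

Repeating $4$ times in total — each differentiation brings down another $\ln t$ — gives
$$\frac{d^{4}J}{da^{4}} = \int_{0}^{1} - 3 t^{a} \log{\left(t \right)}^{4} \, dt = - \frac{72}{\left(a + 1\right)^{5}},$$
and the integrand here is exactly the target integrand, so $I = - \frac{72}{\left(a + 1\right)^{5}}$.

Setting $a = \frac{2}{3}$:
$$I = - \frac{17496}{3125}.$$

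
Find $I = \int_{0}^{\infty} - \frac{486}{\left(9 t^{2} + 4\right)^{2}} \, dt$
$- \frac{81 \pi}{16}$

Recall the elementary integral
$$J(a) = \int_{0}^{\infty} - \frac{6}{a^{2} + t^{2}} \, dt = - \frac{3 \pi}{a}.$$

Differentiating under the integral sign with respect to $a$,
$$\frac{dJ}{da} = \int_{0}^{\infty} \frac{12 a}{\left(a^{2} + t^{2}\right)^{2}} \, dt = \frac{3 \pi}{a^{2}},$$
so $\int_{0}^{\infty} - \frac{6}{\left(a^{2} + t^{2}\right)^{2}} \, dt = - \frac{3 \pi}{2 a^{3}}$.

Setting $a = \frac{2}{3}$:
$$I = - \frac{81 \pi}{16}.$$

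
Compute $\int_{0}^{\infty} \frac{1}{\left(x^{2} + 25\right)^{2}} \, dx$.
$\frac{\pi}{500}$

Begin with the known result
$$J(a) = \int_{0}^{\infty} \frac{1}{a^{2} + x^{2}} \, dx = \frac{\pi}{2 a}.$$

Differentiating under the integral sign with respect to $a$,
$$\frac{dJ}{da} = \int_{0}^{\infty} - \frac{2 a}{\left(a^{2} + x^{2}\right)^{2}} \, dx = - \frac{\pi}{2 a^{2}},$$
so $\int_{0}^{\infty} \frac{1}{\left(a^{2} + x^{2}\right)^{2}} \, dx = \frac{\pi}{4 a^{3}}$.

Setting $a = 5$:
$$I = \frac{\pi}{500}.$$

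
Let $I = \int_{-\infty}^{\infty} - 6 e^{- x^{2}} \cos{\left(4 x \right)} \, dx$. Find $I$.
$- \frac{6 \sqrt{\pi}}{e^{4}}$

Let $b$ denote the cosine frequency and define $I(b) = \int_{-\infty}^{\infty} - 6 e^{- x^{2}} \cos{\left(b x \right)} \, dx$.

Differentiating under the integral sign,
$$I'(b) = \int_{-\infty}^{\infty} 6 x e^{- x^{2}} \sin{\left(b x \right)} \, dx.$$

Integrate $\int_{-\infty}^{\infty} x \sin(b x)\, e^{- x^{2}}\, dx$ by parts with $u = \sin(b x)$ and $dv = x\, e^{- x^{2}}\, dx$, giving $v = - \frac{e^{- x^{2}}}{2}$. The boundary term vanishes and
$$\int_{-\infty}^{\infty} x \sin(b x)\, e^{- x^{2}}\, dx = \frac{b}{2} \int_{-\infty}^{\infty} \cos(b x)\, e^{- x^{2}}\, dx,$$
so $I'(b) = - \frac{b}{2}\, I(b)$.

This is a separable first-order ODE; solving with the initial condition $I(0) = \int_{-\infty}^{\infty} - 6 e^{- x^{2}}\,dx = - 6 \sqrt{\pi}$ gives
$$I(b) = - 6 \sqrt{\pi} e^{- \frac{b^{2}}{4}}.$$

Setting $b = 4$:
$$I = - \frac{6 \sqrt{\pi}}{e^{4}}.$$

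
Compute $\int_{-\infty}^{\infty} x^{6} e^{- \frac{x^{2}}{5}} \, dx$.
$\frac{1875 \sqrt{5} \sqrt{\pi}}{8}$

Begin with the known integral
$$J(a) = \int_{-\infty}^{\infty} e^{- a x^{2}} \, dx = \frac{\sqrt{\pi}}{\sqrt{a}}.$$

Differentiating under the integral sign brings down a factor of $(-x^2)$:
$$\frac{dJ}{da} = \int_{-\infty}^{\infty} - x^{2} e^{- a x^{2}} \, dx = - \frac{\sqrt{\pi}}{2 a^{\frac{3}{2}}}.$$

Repeating $3$ times in total — each differentiation brings down another $(-x^2)$ — gives
$$\frac{d^{3}J}{da^{3}} = \int_{-\infty}^{\infty} - x^{6} e^{- a x^{2}} \, dx = - \frac{15 \sqrt{\pi}}{8 a^{\frac{7}{2}}},$$
and the integrand here is $(-1)^{3}$ times the target integrand, so $I = (-1)^{3}\,\frac{d^{3}J}{da^{3}} = \frac{15 \sqrt{\pi}}{8 a^{\frac{7}{2}}}$.

Setting $a = \frac{1}{5}$:
$$I = \frac{1875 \sqrt{5} \sqrt{\pi}}{8}.$$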